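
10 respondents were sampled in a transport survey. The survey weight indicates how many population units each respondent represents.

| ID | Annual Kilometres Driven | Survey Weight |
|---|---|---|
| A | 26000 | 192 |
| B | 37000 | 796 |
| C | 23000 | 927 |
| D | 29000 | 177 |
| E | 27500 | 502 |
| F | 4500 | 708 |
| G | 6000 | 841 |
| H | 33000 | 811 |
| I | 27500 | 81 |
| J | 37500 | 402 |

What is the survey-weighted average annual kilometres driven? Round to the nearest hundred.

Weighted sum = 26000×192 + 37000×796 + 23000×927 + 29000×177 + 27500×502 + 4500×708 + 6000×841 + 33000×811 + 27500×81 + 37500×402
  = 4992000 + 29452000 + 21321000 + 5133000 + 13805000 + 3186000 + 5046000 + 26763000 + 2227500 + 15075000 = 127000500
Sum of weights = 192 + 796 + 927 + 177 + 502 + 708 + 841 + 811 + 81 + 402 = 5437
Weighted mean = 127000500 / 5437 = 23358.562

23400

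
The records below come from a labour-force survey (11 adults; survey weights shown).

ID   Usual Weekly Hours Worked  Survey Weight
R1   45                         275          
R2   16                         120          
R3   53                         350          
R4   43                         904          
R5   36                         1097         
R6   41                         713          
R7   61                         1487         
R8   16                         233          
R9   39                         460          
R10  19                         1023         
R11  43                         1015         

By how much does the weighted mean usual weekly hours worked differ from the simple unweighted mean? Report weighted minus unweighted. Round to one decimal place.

3.7

Unweighted sum = 45 + 16 + 53 + 43 + 36 + 41 + 61 + 16 + 39 + 19 + 43 = 412
Unweighted mean = 412 / 11 = 37.454545
Weighted sum = 315899
Sum of weights = 275 + 120 + 350 + 904 + 1097 + 713 + 1487 + 233 + 460 + 1023 + 1015 = 7677
Weighted mean = 315899 / 7677 = 41.148756
Difference (weighted minus unweighted) = 3.6942106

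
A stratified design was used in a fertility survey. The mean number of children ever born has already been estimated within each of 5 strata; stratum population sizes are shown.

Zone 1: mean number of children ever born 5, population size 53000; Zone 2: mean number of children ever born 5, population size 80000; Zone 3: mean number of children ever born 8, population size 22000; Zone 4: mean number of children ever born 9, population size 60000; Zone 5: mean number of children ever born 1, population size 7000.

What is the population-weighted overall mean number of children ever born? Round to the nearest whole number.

Σ Nₕ·x̄ₕ = 5×53000 + 5×80000 + 8×22000 + 9×60000 + 1×7000
  = 265000 + 400000 + 176000 + 540000 + 7000 = 1388000
Σ Nₕ = 53000 + 80000 + 22000 + 60000 + 7000 = 222000
Overall mean = 1388000 / 222000 = 6.2522523

6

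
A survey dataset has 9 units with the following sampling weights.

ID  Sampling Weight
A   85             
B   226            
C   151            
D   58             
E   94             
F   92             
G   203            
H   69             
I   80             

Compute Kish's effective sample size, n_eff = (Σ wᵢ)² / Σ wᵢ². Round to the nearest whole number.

7

Σ wᵢ = 85 + 226 + 151 + 58 + 94 + 92 + 203 + 69 + 80 = 1058
Σ wᵢ² = 7225 + 51076 + 22801 + 3364 + 8836 + 8464 + 41209 + 4761 + 6400 = 154136
n_eff = 1058² / 154136 = 1119364 / 154136 = 7.262184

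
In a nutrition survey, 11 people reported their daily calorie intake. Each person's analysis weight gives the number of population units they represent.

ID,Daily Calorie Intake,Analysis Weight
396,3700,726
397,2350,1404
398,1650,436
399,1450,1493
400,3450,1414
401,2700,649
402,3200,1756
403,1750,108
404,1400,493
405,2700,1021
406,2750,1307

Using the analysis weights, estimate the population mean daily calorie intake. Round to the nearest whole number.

2623

Weighted sum = 3700×726 + 2350×1404 + 1650×436 + 1450×1493 + 3450×1414 + 2700×649 + 3200×1756 + 1750×108 + 1400×493 + 2700×1021 + 2750×1307
  = 28349800
Sum of weights = 726 + 1404 + 436 + 1493 + 1414 + 649 + 1756 + 108 + 493 + 1021 + 1307 = 10807
Weighted mean = 28349800 / 10807 = 2623.2812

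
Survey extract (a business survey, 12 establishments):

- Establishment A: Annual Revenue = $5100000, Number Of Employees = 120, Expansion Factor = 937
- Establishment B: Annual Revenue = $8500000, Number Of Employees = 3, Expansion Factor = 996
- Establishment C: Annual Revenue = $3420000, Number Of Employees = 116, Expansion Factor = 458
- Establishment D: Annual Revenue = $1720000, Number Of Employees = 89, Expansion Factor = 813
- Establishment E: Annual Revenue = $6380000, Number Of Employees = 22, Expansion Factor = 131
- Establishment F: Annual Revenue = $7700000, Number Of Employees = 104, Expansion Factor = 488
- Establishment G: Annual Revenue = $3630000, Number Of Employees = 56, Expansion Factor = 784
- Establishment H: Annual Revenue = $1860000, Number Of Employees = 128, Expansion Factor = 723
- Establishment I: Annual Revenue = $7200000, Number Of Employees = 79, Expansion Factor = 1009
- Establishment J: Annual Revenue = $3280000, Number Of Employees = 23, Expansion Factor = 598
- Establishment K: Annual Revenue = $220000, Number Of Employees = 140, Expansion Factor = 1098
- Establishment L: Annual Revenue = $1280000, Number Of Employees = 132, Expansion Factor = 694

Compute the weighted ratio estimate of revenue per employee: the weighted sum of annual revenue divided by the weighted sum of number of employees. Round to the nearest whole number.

Σ wᵢ·y = 5100000×937 + 8500000×996 + 3420000×458 + 1720000×813 + 6380000×131 + 7700000×488 + 3630000×784 + 1860000×723 + 7200000×1009 + 3280000×598 + 220000×1098 + 1280000×694
  = 35349620000
Σ wᵢ·x = 120×937 + 3×996 + 116×458 + 89×813 + 22×131 + 104×488 + 56×784 + 128×723 + 79×1009 + 23×598 + 140×1098 + 132×694
  = 112440 + 2988 + 53128 + 72357 + 2882 + 50752 + 43904 + 92544 + 79711 + 13754 + 153720 + 91608 = 769788
Ratio = 35349620000 / 769788 = 45921.241

45921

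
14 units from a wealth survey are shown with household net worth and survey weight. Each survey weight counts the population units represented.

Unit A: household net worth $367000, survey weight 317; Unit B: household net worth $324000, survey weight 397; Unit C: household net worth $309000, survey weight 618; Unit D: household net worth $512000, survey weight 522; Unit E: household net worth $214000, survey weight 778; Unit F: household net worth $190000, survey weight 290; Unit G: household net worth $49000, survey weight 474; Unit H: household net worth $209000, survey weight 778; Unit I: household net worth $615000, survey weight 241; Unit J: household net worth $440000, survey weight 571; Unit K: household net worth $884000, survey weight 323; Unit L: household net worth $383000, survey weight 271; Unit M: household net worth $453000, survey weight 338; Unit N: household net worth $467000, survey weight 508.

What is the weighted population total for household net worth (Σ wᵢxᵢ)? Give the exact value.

2289743000

Weighted total = 2289743000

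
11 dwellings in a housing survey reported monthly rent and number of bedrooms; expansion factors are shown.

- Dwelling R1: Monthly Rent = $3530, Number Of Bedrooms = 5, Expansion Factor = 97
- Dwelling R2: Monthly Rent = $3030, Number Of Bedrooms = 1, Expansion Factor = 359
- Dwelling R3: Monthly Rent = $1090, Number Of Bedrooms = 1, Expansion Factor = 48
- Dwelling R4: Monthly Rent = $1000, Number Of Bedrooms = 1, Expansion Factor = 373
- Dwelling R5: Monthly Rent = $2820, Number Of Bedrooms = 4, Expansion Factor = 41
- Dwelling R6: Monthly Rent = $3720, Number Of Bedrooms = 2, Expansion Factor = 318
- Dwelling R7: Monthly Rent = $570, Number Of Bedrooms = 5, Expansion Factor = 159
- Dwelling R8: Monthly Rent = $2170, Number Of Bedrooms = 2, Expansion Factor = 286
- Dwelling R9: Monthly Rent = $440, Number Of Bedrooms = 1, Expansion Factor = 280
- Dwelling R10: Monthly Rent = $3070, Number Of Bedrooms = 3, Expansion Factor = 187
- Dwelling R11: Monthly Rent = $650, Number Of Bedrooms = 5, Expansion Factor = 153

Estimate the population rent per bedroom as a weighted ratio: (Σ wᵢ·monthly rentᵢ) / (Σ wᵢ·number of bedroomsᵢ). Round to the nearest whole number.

Σ wᵢ·y = 3530×97 + 3030×359 + 1090×48 + 1000×373 + 2820×41 + 3720×318 + 570×159 + 2170×286 + 440×280 + 3070×187 + 650×153
  = 4662070
Σ wᵢ·x = 5×97 + 1×359 + 1×48 + 1×373 + 4×41 + 2×318 + 5×159 + 2×286 + 1×280 + 3×187 + 5×153
  = 485 + 359 + 48 + 373 + 164 + 636 + 795 + 572 + 280 + 561 + 765 = 5038
Ratio = 4662070 / 5038 = 925.3811

925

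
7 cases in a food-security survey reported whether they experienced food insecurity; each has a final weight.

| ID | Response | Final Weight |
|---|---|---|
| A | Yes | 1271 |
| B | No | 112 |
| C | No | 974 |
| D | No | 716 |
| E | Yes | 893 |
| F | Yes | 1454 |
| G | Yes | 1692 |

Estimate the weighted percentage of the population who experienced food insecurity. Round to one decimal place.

74.7

Sum of weights for 'Yes' = 1271 + 893 + 1454 + 1692 = 5310
Total weight = 1271 + 112 + 974 + 716 + 893 + 1454 + 1692 = 7112
Weighted proportion = 5310 / 7112 = 0.74662542 → 74.662542%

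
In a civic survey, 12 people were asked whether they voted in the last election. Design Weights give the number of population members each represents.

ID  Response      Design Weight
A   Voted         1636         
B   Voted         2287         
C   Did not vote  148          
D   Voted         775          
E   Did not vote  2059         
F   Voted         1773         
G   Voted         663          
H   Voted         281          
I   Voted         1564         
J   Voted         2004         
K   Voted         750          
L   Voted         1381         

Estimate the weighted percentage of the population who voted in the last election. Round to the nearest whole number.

Sum of weights for 'Voted' = 1636 + 2287 + 775 + 1773 + 663 + 281 + 1564 + 2004 + 750 + 1381 = 13114
Total weight = 15321
Weighted proportion = 13114 / 15321 = 0.85594935 → 85.594935%

86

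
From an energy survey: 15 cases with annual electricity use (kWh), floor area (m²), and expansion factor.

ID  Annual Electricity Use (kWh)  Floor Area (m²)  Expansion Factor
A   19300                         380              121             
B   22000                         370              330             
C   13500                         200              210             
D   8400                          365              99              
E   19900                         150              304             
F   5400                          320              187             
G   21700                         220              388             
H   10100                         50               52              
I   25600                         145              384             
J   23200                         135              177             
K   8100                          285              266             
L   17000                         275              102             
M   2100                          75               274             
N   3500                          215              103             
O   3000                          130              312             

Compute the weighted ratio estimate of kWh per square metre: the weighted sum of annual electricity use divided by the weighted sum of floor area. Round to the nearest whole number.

69

Σ wᵢ·y = 48963400
Σ wᵢ·x = 706305
Ratio = 48963400 / 706305 = 69.323309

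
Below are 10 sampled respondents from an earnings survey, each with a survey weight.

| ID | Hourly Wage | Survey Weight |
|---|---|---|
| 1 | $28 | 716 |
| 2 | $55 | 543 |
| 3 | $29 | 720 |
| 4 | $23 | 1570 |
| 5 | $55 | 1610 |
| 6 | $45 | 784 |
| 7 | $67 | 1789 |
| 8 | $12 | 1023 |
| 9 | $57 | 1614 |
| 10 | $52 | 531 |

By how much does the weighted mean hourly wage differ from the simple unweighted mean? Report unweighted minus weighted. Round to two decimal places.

-1.96

Unweighted sum = 423
Unweighted mean = 423 / 10 = 42.3
Weighted sum = 28×716 + 55×543 + 29×720 + 23×1570 + 55×1610 + 45×784 + 67×1789 + 12×1023 + 57×1614 + 52×531
  = 20048 + 29865 + 20880 + 36110 + 88550 + 35280 + 119863 + 12276 + 91998 + 27612 = 482482
Sum of weights = 716 + 543 + 720 + 1570 + 1610 + 784 + 1789 + 1023 + 1614 + 531 = 10900
Weighted mean = 482482 / 10900 = 44.264404
Difference (unweighted minus weighted) = -1.9644037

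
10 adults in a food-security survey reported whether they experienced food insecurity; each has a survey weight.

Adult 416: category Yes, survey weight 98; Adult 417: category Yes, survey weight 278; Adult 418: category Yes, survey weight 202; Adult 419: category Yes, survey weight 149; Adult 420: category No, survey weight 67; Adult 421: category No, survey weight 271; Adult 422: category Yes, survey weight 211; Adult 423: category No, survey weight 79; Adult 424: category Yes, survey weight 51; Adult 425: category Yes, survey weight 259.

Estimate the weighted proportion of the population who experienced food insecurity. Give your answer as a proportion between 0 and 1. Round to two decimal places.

Sum of weights for 'Yes' = 98 + 278 + 202 + 149 + 211 + 51 + 259 = 1248
Total weight = 98 + 278 + 202 + 149 + 67 + 271 + 211 + 79 + 51 + 259 = 1665
Weighted proportion = 1248 / 1665 = 0.74954955

0.75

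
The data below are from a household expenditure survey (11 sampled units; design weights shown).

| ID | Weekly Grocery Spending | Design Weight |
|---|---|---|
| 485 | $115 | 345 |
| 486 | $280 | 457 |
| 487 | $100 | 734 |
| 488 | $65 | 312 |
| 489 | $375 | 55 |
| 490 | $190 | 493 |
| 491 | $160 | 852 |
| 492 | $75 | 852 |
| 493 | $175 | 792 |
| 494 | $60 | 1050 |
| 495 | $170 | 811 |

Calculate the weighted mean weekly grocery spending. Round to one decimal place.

135.5

Weighted sum = 115×345 + 280×457 + 100×734 + 65×312 + 375×55 + 190×493 + 160×852 + 75×852 + 175×792 + 60×1050 + 170×811
  = 39675 + 127960 + 73400 + 20280 + 20625 + 93670 + 136320 + 63900 + 138600 + 63000 + 137870 = 915300
Sum of weights = 345 + 457 + 734 + 312 + 55 + 493 + 852 + 852 + 792 + 1050 + 811 = 6753
Weighted mean = 915300 / 6753 = 135.53976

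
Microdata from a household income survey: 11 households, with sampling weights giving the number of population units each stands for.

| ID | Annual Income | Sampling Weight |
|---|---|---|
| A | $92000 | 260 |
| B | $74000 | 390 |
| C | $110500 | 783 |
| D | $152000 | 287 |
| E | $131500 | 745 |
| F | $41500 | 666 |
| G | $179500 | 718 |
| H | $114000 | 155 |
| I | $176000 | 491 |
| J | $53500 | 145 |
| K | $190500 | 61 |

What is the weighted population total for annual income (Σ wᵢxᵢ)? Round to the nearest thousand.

Weighted total = 92000×260 + 74000×390 + 110500×783 + 152000×287 + 131500×745 + 41500×666 + 179500×718 + 114000×155 + 176000×491 + 53500×145 + 190500×61
  = 23920000 + 28860000 + 86521500 + 43624000 + 97967500 + 27639000 + 128881000 + 17670000 + 86416000 + 7757500 + 11620500 = 560877000

560877000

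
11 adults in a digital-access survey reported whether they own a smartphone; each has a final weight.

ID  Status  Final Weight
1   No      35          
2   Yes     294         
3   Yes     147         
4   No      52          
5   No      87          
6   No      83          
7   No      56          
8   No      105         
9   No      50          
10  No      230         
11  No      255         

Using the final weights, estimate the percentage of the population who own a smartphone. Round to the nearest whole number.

32

Sum of weights for 'Yes' = 294 + 147 = 441
Total weight = 35 + 294 + 147 + 52 + 87 + 83 + 56 + 105 + 50 + 230 + 255 = 1394
Weighted proportion = 441 / 1394 = 0.31635581 → 31.635581%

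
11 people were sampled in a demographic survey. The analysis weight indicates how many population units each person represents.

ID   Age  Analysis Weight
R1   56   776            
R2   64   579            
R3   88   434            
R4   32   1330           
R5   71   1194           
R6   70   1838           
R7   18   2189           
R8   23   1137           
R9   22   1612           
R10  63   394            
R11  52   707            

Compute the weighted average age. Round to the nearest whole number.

44

Weighted sum = 56×776 + 64×579 + 88×434 + 32×1330 + 71×1194 + 70×1838 + 18×2189 + 23×1137 + 22×1612 + 63×394 + 52×707
  = 43456 + 37056 + 38192 + 42560 + 84774 + 128660 + 39402 + 26151 + 35464 + 24822 + 36764 = 537301
Sum of weights = 776 + 579 + 434 + 1330 + 1194 + 1838 + 2189 + 1137 + 1612 + 394 + 707 = 12190
Weighted mean = 537301 / 12190 = 44.077194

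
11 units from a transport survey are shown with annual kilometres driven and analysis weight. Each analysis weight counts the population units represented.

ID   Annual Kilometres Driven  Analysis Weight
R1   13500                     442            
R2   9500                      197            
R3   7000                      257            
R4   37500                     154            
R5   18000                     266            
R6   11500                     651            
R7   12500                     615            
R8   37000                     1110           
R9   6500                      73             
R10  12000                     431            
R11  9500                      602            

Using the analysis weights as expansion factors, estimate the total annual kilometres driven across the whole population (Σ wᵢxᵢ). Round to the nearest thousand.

Weighted total = 13500×442 + 9500×197 + 7000×257 + 37500×154 + 18000×266 + 11500×651 + 12500×615 + 37000×1110 + 6500×73 + 12000×431 + 9500×602
  = 5967000 + 1871500 + 1799000 + 5775000 + 4788000 + 7486500 + 7687500 + 41070000 + 474500 + 5172000 + 5719000 = 87810000

87810000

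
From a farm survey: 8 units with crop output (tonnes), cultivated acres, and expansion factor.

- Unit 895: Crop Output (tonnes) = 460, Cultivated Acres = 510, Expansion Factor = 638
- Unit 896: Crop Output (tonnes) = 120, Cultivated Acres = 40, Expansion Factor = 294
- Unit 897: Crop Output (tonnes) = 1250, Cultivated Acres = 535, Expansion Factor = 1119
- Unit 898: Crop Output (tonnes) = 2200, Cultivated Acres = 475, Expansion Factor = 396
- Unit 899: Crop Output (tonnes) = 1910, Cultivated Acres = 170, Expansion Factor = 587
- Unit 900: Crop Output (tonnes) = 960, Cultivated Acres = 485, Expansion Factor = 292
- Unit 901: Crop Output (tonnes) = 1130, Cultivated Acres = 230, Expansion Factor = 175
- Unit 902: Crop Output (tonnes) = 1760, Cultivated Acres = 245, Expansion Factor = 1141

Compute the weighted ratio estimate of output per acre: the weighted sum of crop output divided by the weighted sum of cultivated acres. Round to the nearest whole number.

4

Σ wᵢ·y = 460×638 + 120×294 + 1250×1119 + 2200×396 + 1910×587 + 960×292 + 1130×175 + 1760×1141
  = 293480 + 35280 + 1398750 + 871200 + 1121170 + 280320 + 197750 + 2008160 = 6206110
Σ wᵢ·x = 510×638 + 40×294 + 535×1119 + 475×396 + 170×587 + 485×292 + 230×175 + 245×1141
  = 325380 + 11760 + 598665 + 188100 + 99790 + 141620 + 40250 + 279545 = 1685110
Ratio = 6206110 / 1685110 = 3.6829109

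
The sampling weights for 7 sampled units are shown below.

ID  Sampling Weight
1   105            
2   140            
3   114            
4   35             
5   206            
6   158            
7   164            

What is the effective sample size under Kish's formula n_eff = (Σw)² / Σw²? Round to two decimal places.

Σ wᵢ = 105 + 140 + 114 + 35 + 206 + 158 + 164 = 922
Σ wᵢ² = 11025 + 19600 + 12996 + 1225 + 42436 + 24964 + 26896 = 139142
n_eff = 922² / 139142 = 850084 / 139142 = 6.1094709

6.11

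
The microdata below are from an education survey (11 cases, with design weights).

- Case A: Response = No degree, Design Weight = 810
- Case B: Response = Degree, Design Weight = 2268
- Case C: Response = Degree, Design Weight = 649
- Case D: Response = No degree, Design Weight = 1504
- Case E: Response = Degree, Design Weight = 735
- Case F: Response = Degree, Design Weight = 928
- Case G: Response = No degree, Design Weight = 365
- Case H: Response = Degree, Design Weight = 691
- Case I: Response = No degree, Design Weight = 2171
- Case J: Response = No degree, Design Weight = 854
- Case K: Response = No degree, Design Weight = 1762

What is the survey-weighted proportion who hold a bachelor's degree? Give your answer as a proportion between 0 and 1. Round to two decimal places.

Sum of weights for 'Degree' = 2268 + 649 + 735 + 928 + 691 = 5271
Total weight = 810 + 2268 + 649 + 1504 + 735 + 928 + 365 + 691 + 2171 + 854 + 1762 = 12737
Weighted proportion = 5271 / 12737 = 0.41383371

0.41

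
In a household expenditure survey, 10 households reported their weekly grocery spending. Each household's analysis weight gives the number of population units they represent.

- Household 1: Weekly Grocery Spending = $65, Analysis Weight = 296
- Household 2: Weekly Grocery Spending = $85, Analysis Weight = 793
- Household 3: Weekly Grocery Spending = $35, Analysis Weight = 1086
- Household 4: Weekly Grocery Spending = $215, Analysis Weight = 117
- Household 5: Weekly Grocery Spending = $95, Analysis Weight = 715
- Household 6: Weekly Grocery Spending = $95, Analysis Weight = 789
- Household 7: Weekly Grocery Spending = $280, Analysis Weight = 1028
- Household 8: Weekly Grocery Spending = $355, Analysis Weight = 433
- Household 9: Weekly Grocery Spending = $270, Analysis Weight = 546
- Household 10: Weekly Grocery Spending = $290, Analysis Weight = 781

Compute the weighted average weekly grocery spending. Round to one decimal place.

168.3

Weighted sum = 65×296 + 85×793 + 35×1086 + 215×117 + 95×715 + 95×789 + 280×1028 + 355×433 + 270×546 + 290×781
  = 1108155
Sum of weights = 296 + 793 + 1086 + 117 + 715 + 789 + 1028 + 433 + 546 + 781 = 6584
Weighted mean = 1108155 / 6584 = 168.3103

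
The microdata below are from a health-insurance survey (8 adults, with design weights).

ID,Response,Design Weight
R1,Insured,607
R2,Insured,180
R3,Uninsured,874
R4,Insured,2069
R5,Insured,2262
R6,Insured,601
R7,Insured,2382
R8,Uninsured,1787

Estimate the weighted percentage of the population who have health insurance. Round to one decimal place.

75.3

Sum of weights for 'Insured' = 607 + 180 + 2069 + 2262 + 601 + 2382 = 8101
Total weight = 607 + 180 + 874 + 2069 + 2262 + 601 + 2382 + 1787 = 10762
Weighted proportion = 8101 / 10762 = 0.75274113 → 75.274113%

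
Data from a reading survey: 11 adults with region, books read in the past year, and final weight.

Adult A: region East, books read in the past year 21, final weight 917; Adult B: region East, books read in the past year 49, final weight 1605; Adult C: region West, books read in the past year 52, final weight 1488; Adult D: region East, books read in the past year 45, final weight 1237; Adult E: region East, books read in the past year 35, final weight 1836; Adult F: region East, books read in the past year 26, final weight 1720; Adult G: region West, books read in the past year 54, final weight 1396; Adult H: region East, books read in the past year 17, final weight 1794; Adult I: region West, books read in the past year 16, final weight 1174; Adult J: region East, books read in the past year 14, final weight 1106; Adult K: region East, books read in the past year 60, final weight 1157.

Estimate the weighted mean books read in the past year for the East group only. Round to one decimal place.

East rows: A, B, D, E, F, H, J, K
Weighted sum = 21×917 + 49×1605 + 45×1237 + 35×1836 + 26×1720 + 17×1794 + 14×1106 + 60×1157
  = 19257 + 78645 + 55665 + 64260 + 44720 + 30498 + 15484 + 69420 = 377949
Sum of weights = 917 + 1605 + 1237 + 1836 + 1720 + 1794 + 1106 + 1157 = 11372
Weighted mean = 377949 / 11372 = 33.235051

33.2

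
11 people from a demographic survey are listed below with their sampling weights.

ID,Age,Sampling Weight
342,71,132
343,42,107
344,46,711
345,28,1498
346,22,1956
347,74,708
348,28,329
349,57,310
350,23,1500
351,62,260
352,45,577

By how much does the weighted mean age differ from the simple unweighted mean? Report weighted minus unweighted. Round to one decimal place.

Unweighted sum = 71 + 42 + 46 + 28 + 22 + 74 + 28 + 57 + 23 + 62 + 45 = 498
Unweighted mean = 498 / 11 = 45.272727
Weighted sum = 71×132 + 42×107 + 46×711 + 28×1498 + 22×1956 + 74×708 + 28×329 + 57×310 + 23×1500 + 62×260 + 45×577
  = 9372 + 4494 + 32706 + 41944 + 43032 + 52392 + 9212 + 17670 + 34500 + 16120 + 25965 = 287407
Sum of weights = 132 + 107 + 711 + 1498 + 1956 + 708 + 329 + 310 + 1500 + 260 + 577 = 8088
Weighted mean = 287407 / 8088 = 35.53499
Difference (weighted minus unweighted) = -9.7377372

-9.7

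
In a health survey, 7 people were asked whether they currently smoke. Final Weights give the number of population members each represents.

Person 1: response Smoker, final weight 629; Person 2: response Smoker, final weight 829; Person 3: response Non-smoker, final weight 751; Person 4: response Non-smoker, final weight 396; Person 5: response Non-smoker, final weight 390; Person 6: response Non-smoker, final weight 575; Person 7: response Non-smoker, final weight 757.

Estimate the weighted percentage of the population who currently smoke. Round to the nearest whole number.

Sum of weights for 'Smoker' = 629 + 829 = 1458
Total weight = 629 + 829 + 751 + 396 + 390 + 575 + 757 = 4327
Weighted proportion = 1458 / 4327 = 0.33695401 → 33.695401%

34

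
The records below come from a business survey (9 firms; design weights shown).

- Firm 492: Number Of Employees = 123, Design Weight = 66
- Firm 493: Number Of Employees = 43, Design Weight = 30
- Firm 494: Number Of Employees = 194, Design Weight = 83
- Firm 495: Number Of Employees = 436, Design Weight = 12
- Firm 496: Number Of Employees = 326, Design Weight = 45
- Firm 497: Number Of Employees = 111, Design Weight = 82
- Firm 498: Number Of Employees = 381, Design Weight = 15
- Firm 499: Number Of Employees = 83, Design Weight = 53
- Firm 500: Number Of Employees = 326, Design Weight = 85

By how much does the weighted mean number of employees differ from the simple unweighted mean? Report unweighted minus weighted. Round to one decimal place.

28.7

Unweighted sum = 2023
Unweighted mean = 2023 / 9 = 224.77778
Weighted sum = 92338
Sum of weights = 471
Weighted mean = 92338 / 471 = 196.04671
Difference (unweighted minus weighted) = 28.731069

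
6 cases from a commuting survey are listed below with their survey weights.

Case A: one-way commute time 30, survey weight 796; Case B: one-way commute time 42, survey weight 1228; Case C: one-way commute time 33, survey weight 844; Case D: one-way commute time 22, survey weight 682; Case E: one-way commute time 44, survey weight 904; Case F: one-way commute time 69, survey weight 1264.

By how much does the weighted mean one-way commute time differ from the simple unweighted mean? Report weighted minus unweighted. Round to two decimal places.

Unweighted sum = 30 + 42 + 33 + 22 + 44 + 69 = 240
Unweighted mean = 240 / 6 = 40
Weighted sum = 245304
Sum of weights = 5718
Weighted mean = 245304 / 5718 = 42.900315
Difference (weighted minus unweighted) = 2.9003148

2.90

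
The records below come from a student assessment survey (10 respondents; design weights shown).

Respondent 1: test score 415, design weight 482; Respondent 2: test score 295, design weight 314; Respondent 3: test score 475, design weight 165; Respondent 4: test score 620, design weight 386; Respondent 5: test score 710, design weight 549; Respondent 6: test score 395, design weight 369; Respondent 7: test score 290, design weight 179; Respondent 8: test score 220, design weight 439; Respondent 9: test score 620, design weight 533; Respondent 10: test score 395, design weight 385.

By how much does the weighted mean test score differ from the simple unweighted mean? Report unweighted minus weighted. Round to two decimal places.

-23.99

Unweighted sum = 4435
Unweighted mean = 4435 / 10 = 443.5
Weighted sum = 415×482 + 295×314 + 475×165 + 620×386 + 710×549 + 395×369 + 290×179 + 220×439 + 620×533 + 395×385
  = 200030 + 92630 + 78375 + 239320 + 389790 + 145755 + 51910 + 96580 + 330460 + 152075 = 1776925
Sum of weights = 482 + 314 + 165 + 386 + 549 + 369 + 179 + 439 + 533 + 385 = 3801
Weighted mean = 1776925 / 3801 = 467.48882
Difference (unweighted minus weighted) = -23.988819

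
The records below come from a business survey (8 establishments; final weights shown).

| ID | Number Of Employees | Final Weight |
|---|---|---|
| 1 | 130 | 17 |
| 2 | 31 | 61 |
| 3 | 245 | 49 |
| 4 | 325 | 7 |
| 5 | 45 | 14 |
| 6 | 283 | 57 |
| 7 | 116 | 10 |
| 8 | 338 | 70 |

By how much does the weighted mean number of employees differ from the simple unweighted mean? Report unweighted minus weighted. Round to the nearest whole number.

-21

Unweighted sum = 1513
Unweighted mean = 1513 / 8 = 189.125
Weighted sum = 59962
Sum of weights = 17 + 61 + 49 + 7 + 14 + 57 + 10 + 70 = 285
Weighted mean = 59962 / 285 = 210.39298
Difference (unweighted minus weighted) = -21.267982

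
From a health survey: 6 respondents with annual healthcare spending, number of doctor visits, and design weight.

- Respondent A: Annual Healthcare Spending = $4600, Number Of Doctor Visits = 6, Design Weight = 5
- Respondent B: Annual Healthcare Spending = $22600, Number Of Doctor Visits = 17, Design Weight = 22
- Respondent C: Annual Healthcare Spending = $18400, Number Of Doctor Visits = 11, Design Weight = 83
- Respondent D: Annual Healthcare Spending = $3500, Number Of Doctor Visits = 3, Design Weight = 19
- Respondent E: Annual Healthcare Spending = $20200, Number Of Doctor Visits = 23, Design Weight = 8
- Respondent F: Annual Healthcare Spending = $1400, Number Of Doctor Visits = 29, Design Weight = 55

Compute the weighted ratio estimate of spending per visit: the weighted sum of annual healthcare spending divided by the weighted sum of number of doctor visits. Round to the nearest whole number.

Σ wᵢ·y = 4600×5 + 22600×22 + 18400×83 + 3500×19 + 20200×8 + 1400×55
  = 23000 + 497200 + 1527200 + 66500 + 161600 + 77000 = 2352500
Σ wᵢ·x = 6×5 + 17×22 + 11×83 + 3×19 + 23×8 + 29×55
  = 30 + 374 + 913 + 57 + 184 + 1595 = 3153
Ratio = 2352500 / 3153 = 746.11481

746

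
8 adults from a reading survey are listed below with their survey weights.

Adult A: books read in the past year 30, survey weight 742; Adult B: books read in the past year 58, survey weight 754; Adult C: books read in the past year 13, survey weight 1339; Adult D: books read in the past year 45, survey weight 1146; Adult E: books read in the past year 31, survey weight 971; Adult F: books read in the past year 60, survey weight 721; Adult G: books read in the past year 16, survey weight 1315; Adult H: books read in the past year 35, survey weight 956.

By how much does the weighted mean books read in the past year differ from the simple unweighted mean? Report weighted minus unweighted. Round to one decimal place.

-2.9

Unweighted sum = 288
Unweighted mean = 288 / 8 = 36
Weighted sum = 30×742 + 58×754 + 13×1339 + 45×1146 + 31×971 + 60×721 + 16×1315 + 35×956
  = 22260 + 43732 + 17407 + 51570 + 30101 + 43260 + 21040 + 33460 = 262830
Sum of weights = 742 + 754 + 1339 + 1146 + 971 + 721 + 1315 + 956 = 7944
Weighted mean = 262830 / 7944 = 33.085347
Difference (weighted minus unweighted) = -2.9146526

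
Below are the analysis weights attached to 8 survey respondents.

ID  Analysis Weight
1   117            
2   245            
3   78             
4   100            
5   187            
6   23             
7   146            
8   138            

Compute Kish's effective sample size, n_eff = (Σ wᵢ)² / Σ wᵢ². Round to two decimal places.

6.45

Σ wᵢ = 117 + 245 + 78 + 100 + 187 + 23 + 146 + 138 = 1034
Σ wᵢ² = 13689 + 60025 + 6084 + 10000 + 34969 + 529 + 21316 + 19044 = 165656
n_eff = 1034² / 165656 = 1069156 / 165656 = 6.4540735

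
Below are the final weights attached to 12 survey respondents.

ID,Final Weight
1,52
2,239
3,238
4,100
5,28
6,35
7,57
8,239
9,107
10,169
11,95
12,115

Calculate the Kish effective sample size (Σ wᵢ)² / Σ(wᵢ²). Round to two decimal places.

Σ wᵢ = 52 + 239 + 238 + 100 + 28 + 35 + 57 + 239 + 107 + 169 + 95 + 115 = 1474
Σ wᵢ² = 251108
n_eff = 1474² / 251108 = 2172676 / 251108 = 8.6523568

8.65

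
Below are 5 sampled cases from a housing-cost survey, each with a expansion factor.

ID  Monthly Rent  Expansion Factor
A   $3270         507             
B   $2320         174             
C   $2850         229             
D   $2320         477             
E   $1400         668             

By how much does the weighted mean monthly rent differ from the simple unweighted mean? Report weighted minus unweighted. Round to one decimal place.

-117.6

Unweighted sum = 3270 + 2320 + 2850 + 2320 + 1400 = 12160
Unweighted mean = 12160 / 5 = 2432
Weighted sum = 3270×507 + 2320×174 + 2850×229 + 2320×477 + 1400×668
  = 4756060
Sum of weights = 2055
Weighted mean = 4756060 / 2055 = 2314.3844
Difference (weighted minus unweighted) = -117.61557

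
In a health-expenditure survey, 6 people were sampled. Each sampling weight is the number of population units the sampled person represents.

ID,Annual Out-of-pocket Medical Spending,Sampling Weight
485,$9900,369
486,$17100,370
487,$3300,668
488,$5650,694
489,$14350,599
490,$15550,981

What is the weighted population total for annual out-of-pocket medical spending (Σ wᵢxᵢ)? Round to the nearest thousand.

Weighted total = 39955800

39956000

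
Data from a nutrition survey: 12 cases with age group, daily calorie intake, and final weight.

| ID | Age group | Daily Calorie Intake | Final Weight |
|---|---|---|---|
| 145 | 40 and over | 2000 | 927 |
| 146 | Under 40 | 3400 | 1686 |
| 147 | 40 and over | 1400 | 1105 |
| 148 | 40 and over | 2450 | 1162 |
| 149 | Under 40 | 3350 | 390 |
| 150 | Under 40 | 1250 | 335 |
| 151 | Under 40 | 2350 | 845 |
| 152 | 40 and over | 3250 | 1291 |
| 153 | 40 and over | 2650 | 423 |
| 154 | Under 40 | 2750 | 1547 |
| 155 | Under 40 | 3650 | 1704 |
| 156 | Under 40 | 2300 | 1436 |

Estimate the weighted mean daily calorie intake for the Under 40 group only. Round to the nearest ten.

2920

Under 40 rows: 146, 149, 150, 151, 154, 155, 156
Weighted sum = 23220050
Sum of weights = 1686 + 390 + 335 + 845 + 1547 + 1704 + 1436 = 7943
Weighted mean = 23220050 / 7943 = 2923.335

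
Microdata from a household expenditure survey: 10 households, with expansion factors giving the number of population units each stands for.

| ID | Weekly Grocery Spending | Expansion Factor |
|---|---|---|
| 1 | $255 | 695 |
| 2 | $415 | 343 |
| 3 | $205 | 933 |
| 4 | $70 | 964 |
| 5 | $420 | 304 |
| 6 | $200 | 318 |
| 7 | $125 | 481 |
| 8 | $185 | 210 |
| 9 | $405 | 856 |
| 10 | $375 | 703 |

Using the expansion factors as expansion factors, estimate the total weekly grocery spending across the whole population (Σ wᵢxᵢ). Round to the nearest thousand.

Weighted total = 255×695 + 415×343 + 205×933 + 70×964 + 420×304 + 200×318 + 125×481 + 185×210 + 405×856 + 375×703
  = 177225 + 142345 + 191265 + 67480 + 127680 + 63600 + 60125 + 38850 + 346680 + 263625 = 1478875

1479000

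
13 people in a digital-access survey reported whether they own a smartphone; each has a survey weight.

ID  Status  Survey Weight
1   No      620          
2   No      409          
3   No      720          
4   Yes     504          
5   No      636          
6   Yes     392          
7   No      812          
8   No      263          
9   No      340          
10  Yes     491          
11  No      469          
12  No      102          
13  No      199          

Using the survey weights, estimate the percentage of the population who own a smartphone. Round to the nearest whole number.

Sum of weights for 'Yes' = 504 + 392 + 491 = 1387
Total weight = 5957
Weighted proportion = 1387 / 5957 = 0.23283532 → 23.283532%

23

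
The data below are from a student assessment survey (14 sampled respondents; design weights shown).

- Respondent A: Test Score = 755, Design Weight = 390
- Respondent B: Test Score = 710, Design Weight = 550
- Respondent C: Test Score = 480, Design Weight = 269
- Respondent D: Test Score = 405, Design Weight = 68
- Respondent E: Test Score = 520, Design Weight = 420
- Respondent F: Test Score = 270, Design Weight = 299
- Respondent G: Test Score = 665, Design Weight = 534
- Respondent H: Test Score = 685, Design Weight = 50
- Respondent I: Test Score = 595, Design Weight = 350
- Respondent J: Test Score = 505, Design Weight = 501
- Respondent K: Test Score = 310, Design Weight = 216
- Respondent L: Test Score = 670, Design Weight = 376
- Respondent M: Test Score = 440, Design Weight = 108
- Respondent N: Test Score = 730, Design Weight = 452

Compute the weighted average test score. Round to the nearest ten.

590

Weighted sum = 2687715
Sum of weights = 4583
Weighted mean = 2687715 / 4583 = 586.4532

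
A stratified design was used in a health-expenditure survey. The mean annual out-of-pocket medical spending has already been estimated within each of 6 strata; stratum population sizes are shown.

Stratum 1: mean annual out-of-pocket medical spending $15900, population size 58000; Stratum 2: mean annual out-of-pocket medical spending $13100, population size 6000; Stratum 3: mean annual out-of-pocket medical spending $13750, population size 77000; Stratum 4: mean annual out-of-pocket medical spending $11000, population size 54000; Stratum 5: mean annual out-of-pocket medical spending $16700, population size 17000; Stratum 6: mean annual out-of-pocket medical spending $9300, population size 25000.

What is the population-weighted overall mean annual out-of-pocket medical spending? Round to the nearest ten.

13380

Σ Nₕ·x̄ₕ = 15900×58000 + 13100×6000 + 13750×77000 + 11000×54000 + 16700×17000 + 9300×25000
  = 922200000 + 78600000 + 1058750000 + 594000000 + 283900000 + 232500000 = 3169950000
Σ Nₕ = 58000 + 6000 + 77000 + 54000 + 17000 + 25000 = 237000
Overall mean = 3169950000 / 237000 = 13375.316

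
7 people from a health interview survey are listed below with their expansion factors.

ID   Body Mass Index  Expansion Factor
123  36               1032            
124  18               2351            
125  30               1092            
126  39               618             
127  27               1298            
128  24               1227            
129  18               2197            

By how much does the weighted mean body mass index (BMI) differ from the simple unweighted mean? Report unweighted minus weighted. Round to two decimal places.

2.94

Unweighted sum = 36 + 18 + 30 + 39 + 27 + 24 + 18 = 192
Unweighted mean = 192 / 7 = 27.428571
Weighted sum = 240372
Sum of weights = 1032 + 2351 + 1092 + 618 + 1298 + 1227 + 2197 = 9815
Weighted mean = 240372 / 9815 = 24.49027
Difference (unweighted minus weighted) = 2.9383014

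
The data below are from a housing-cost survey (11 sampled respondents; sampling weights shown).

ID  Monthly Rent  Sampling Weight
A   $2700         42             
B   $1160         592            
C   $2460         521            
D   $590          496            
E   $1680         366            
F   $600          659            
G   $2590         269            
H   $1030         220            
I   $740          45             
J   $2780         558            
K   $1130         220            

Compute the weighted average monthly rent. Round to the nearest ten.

Weighted sum = 2700×42 + 1160×592 + 2460×521 + 590×496 + 1680×366 + 600×659 + 2590×269 + 1030×220 + 740×45 + 2780×558 + 1130×220
  = 113400 + 686720 + 1281660 + 292640 + 614880 + 395400 + 696710 + 226600 + 33300 + 1551240 + 248600 = 6141150
Sum of weights = 42 + 592 + 521 + 496 + 366 + 659 + 269 + 220 + 45 + 558 + 220 = 3988
Weighted mean = 6141150 / 3988 = 1539.9072

1540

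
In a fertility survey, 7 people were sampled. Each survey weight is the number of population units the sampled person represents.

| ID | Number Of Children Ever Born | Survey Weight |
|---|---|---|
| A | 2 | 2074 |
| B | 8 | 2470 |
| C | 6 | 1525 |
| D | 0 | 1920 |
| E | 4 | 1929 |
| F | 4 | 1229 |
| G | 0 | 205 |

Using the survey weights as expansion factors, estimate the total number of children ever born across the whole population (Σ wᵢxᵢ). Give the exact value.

Weighted total = 2×2074 + 8×2470 + 6×1525 + 0×1920 + 4×1929 + 4×1229 + 0×205
  = 4148 + 19760 + 9150 + 0 + 7716 + 4916 + 0 = 45690

45690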